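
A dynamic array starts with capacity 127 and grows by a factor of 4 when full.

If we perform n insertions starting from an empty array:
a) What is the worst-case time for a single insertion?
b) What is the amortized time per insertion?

(a) Worst-case single insertion: O(n) -- when the array is full at capacity c, the resize copies all c elements, and c can be Theta(n).
(b) Resizes happen at sizes 127, 508, 2032, ... Total copy cost for n insertions: 127 + 508 + ... = O(n) (geometric series with ratio 1/4). Amortized cost per insertion: O(n)/n = O(1).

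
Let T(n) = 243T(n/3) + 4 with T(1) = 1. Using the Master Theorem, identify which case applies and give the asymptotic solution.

a=243, b=3, f(n)=4.
log_3(243) = 5 > 0.
Since f(n) = O(n^0) is polynomially smaller than n^5, Case 1 applies.
T(n) = Theta(n^5).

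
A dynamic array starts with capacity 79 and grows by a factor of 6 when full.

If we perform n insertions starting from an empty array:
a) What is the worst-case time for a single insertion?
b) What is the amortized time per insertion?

(a) Worst-case single insertion: O(n) -- when the array is full at capacity c, the resize copies all c elements, and c can be Theta(n).
(b) Resizes happen at sizes 79, 474, 2844, ... Total copy cost for n insertions: 79 + 474 + ... = O(n) (geometric series with ratio 1/6). Amortized cost per insertion: O(n)/n = O(1).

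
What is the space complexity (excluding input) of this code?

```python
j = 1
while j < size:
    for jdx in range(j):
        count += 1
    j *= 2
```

Space complexity: O(1).
Only a constant amount of auxiliary storage is used; nothing grows with n.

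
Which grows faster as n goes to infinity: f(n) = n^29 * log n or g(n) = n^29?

f(n) = n^29 * log n grows faster: extra log n factor -> infinity.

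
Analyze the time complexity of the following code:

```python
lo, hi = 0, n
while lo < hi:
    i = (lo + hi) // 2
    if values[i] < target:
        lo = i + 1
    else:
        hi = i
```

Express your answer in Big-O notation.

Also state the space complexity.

Time complexity: O(log n).
Space complexity: O(1).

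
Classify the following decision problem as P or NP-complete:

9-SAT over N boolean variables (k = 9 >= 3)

This problem is NP-complete: 3-SAT is NP-complete (Cook-Levin); k-SAT for k>=3 reduces from 3-SAT.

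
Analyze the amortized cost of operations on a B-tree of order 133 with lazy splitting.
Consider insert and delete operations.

In a B-tree of order 133, a node splits when it has 133 keys. With lazy splitting, we use potential Phi = number of full nodes + number of near-empty nodes. Each split costs O(1) but reduces potential. Between splits, at least 66 insertions must occur in that node. Amortized structural cost is O(1) per operation, plus O(log_133 n) traversal.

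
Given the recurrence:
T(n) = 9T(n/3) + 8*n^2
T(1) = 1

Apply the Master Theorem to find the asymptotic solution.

a=9, b=3, f(n)=8*n^2. log_3(9) = 2. Case 2: T(n) = O(n^2 log n).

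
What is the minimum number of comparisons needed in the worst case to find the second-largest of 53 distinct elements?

Lower bound: finding the max needs 53-1 comparisons. By the adversary weight-doubling argument, the max must personally win >= ceil(log_2(53)) = 6 comparisons; the 2nd-largest is among those 6 losers, needing 6-1 more comparisons. Total >= 53-1 + 6-1 = 57. A balanced knockout tournament achieves this.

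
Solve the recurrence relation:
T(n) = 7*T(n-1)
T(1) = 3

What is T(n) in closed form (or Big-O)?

Each step multiplies by 7. T(n) = T(1)*7^(n-1) = 3*7^(n-1).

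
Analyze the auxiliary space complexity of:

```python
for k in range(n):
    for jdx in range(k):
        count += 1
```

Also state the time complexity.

Space complexity: O(1).
Only a constant amount of auxiliary storage is used; nothing grows with n.
Time complexity: O(n^2).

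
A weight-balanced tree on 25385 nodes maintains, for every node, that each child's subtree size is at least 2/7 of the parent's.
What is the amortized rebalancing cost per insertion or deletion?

With balance ratio 2/7, tree height is O(log_{7/2}(25385)) = O(log n). A rebalance at a node of size s costs O(s) but requires Omega(s) updates in that subtree to retrigger. Summed over the O(log n) ancestors of the touched leaf, amortized rebalancing is O(log n).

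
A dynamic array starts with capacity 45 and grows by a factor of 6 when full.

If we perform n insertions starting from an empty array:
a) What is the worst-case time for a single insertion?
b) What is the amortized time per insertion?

(a) Worst-case single insertion: O(n) -- when the array is full at capacity c, the resize copies all c elements, and c can be Theta(n).
(b) Resizes happen at sizes 45, 270, 1620, ... Total copy cost for n insertions: 45 + 270 + ... = O(n) (geometric series with ratio 1/6). Amortized cost per insertion: O(n)/n = O(1).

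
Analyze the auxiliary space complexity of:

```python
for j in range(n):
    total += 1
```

Space complexity: O(1).
Only a constant amount of auxiliary storage is used; nothing grows with n.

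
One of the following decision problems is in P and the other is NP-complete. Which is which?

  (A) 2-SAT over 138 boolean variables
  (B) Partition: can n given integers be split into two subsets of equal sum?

(A) is P: 2-SAT is solvable in linear time via implication-graph SCCs.
(B) is NP-complete: Subset Sum reduces to it (one of Karp's 21 NP-complete problems).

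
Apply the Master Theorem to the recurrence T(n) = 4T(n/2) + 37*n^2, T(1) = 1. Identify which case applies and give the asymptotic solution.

a=4, b=2, f(n)=37*n^2.
log_2(4) = 2, so n^(log_b(a)) = n^2.
f(n) = Theta(n^2), so Case 2 applies.
T(n) = Theta(n^2 log n).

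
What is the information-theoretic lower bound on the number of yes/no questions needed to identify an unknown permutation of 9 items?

There are 9! = 362880 permutations. Each yes/no question gives at most 1 bit, so at least ceil(log_2(362880)) = 19 questions are needed.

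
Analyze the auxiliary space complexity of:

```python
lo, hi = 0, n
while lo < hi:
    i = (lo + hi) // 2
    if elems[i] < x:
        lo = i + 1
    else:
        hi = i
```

Space complexity: O(1).
Only a constant amount of auxiliary storage is used; nothing grows with n.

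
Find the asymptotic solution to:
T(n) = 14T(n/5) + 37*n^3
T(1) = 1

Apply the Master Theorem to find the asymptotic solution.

a=14, b=5, f(n)=37*n^3. log_5(14) = 1.64 < 3. Case 3: T(n) = O(n^3).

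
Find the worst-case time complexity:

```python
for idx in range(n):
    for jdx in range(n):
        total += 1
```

Time complexity: O(n^2).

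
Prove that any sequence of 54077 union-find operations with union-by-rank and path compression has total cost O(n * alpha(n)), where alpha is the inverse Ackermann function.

Using Tarjan's analysis with rank-based potential function. Union-by-rank keeps tree height O(log n). Path compression flattens paths during find. For n = 54077 operations, total cost is O(n * alpha(n)), effectively O(n) since alpha grows incredibly slowly.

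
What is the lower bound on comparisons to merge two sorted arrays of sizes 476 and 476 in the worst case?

Adversary: with |476 - 476| <= 1 the inputs can be fully interleaved so that every adjacent pair in the merged output comes from different arrays. Then each of the 951 adjacent pairs must be directly compared, or the algorithm cannot determine their relative order. Standard merge meets this bound.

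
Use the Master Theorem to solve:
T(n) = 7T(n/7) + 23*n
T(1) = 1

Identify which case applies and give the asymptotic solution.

a=7, b=7, f(n)=23*n.
log_7(7) = 1, so n^(log_b(a)) = n.
f(n) = Theta(n), so Case 2 applies.
T(n) = Theta(n log n).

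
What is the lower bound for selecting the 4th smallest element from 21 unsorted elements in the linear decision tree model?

Selecting the 4th smallest of 21 elements requires Omega(n) comparisons. Every element must be compared at least once. The BFPRT algorithm achieves O(n), making this tight.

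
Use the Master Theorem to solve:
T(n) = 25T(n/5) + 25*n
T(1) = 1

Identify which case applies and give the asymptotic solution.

a=25, b=5, f(n)=25*n.
log_5(25) = 2 > 1.
Since f(n) = O(n^1) is polynomially smaller than n^2, Case 1 applies.
T(n) = Theta(n^2).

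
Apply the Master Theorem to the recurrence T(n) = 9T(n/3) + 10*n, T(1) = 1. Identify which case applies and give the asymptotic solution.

a=9, b=3, f(n)=10*n.
log_3(9) = 2 > 1.
Since f(n) = O(n^1) is polynomially smaller than n^2, Case 1 applies.
T(n) = Theta(n^2).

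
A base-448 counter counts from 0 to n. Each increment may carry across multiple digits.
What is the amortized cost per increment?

Digit at position i changes every 448^i increments. Total digit changes over n increments: n * 448/(448-1) = O(n). Amortized: O(1).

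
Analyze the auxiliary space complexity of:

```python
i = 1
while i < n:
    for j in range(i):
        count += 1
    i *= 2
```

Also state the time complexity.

Space complexity: O(1).
Only a constant amount of auxiliary storage is used; nothing grows with n.
Time complexity: O(n).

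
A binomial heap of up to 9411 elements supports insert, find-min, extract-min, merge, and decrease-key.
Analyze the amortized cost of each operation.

A binomial heap with n <= 9411 elements has at most floor(log_2 9411) + 1 = 14 trees. Using potential Phi = number of trees: Insert adds one tree, but cascading merges reduce count -- amortized O(1). Find-min reads the cached minimum pointer: O(1). Extract-min creates O(log n) new trees: O(log n). Merge combines tree lists: O(log n). Decrease-key sifts the element up its tree of height <= log n: O(log n).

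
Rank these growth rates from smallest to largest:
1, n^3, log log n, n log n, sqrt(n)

Ordered by growth rate: 1 < log log n < sqrt(n) < n log n < n^3.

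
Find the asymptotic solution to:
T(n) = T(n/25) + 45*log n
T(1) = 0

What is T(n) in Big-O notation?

Each of the log_25(n) levels adds O(log n). T(n) = O(log^2 n).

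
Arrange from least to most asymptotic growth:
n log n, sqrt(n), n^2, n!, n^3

Ordered by growth rate: sqrt(n) < n log n < n^2 < n^3 < n!.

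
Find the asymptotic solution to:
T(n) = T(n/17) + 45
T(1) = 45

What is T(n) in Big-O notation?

Each step divides n by 17 and adds 45. After log_17(n) steps, T(n) = O(log n).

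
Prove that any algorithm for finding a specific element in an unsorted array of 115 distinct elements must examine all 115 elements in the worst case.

Adversary argument: if the algorithm examines fewer than 115 elements, the adversary places the target in an unexamined position. The algorithm cannot distinguish 'not present' from 'in unexamined position'.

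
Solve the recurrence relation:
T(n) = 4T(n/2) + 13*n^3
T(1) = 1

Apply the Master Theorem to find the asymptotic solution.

a=4, b=2, f(n)=13*n^3. log_2(4) = 2 < 3. Case 3: T(n) = O(n^3).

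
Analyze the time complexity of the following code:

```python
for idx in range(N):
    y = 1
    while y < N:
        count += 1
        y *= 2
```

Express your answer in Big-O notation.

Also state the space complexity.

Time complexity: O(n log n).
Space complexity: O(1).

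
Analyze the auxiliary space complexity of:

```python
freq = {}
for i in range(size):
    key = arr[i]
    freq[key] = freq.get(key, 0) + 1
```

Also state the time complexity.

Space complexity: O(n).
Auxiliary storage grows linearly with the input size n in the worst case.
Time complexity: O(n).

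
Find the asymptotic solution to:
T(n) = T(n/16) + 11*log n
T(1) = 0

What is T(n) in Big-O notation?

Each of the log_16(n) levels adds O(log n). T(n) = O(log^2 n).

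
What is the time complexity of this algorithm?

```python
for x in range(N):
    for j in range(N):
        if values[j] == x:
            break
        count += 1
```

Time complexity: O(n^2).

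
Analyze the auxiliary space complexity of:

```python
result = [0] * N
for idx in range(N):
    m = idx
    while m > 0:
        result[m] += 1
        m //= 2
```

Space complexity: O(n).
Auxiliary storage grows linearly with the input size n in the worst case.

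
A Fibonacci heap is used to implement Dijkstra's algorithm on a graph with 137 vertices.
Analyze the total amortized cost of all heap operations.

Dijkstra performs 137 insert, 137 extract-min, and at most E decrease-key operations. With Fibonacci heap: insert O(1) amortized, extract-min O(log n) amortized, decrease-key O(1) amortized. Total with n = 137: O(n * 1 + n * log n + E * 1) = O(n log n + E).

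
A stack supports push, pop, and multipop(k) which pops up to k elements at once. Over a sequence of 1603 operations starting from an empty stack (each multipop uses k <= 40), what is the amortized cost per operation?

Each element is pushed exactly once and popped at most once (whether by pop or as part of a multipop). So the total number of individual pops over the whole sequence is at most the number of pushes, which is at most 1603. Total work <= 2 * 1603, hence O(1) amortized per operation.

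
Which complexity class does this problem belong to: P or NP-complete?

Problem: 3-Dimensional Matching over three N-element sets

This problem is NP-complete: one of Karp's 21 NP-complete problems.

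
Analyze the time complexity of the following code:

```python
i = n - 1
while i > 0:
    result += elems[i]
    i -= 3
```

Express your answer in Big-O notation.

Time complexity: O(n).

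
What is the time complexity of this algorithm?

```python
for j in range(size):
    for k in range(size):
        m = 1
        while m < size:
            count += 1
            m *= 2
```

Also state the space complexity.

Time complexity: O(n^2 log n).
Space complexity: O(1).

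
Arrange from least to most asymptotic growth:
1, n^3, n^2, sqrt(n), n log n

Ordered by growth rate: 1 < sqrt(n) < n log n < n^2 < n^3.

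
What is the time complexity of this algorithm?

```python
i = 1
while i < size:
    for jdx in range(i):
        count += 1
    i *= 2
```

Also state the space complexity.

Time complexity: O(n).
Space complexity: O(1).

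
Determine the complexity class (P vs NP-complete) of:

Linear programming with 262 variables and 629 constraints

This problem is in P: the ellipsoid and interior-point methods run in polynomial time.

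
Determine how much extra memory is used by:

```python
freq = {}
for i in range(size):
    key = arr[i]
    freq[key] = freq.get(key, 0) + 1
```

Space complexity: O(n).
Auxiliary storage grows linearly with the input size n in the worst case.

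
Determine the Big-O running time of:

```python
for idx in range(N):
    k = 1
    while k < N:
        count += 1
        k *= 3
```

Time complexity: O(n log n).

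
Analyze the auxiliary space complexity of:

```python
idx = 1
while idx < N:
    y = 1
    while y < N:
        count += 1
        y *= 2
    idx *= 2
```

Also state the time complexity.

Space complexity: O(1).
Only a constant amount of auxiliary storage is used; nothing grows with n.
Time complexity: O(log^2 n).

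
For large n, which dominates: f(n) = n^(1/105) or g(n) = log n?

f(n) = n^(1/105) grows faster: any positive power of n dominates log n.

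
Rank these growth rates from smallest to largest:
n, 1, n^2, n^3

Ordered by growth rate: 1 < n < n^2 < n^3.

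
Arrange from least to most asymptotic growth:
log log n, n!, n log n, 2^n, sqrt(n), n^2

Ordered by growth rate: log log n < sqrt(n) < n log n < n^2 < 2^n < n!.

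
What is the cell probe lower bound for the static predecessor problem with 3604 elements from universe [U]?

The Patrascu-Thorup lower bound shows any data structure on n = 3604 elements using O(n * polylog(n)) space requires Omega(log log U) query time. van Emde Boas trees achieve O(log log U) with O(U) space.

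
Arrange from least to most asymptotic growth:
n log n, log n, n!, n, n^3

Ordered by growth rate: log n < n < n log n < n^3 < n!.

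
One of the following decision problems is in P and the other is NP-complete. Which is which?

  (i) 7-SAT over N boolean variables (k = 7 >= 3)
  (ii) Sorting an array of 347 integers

(i) is NP-complete: 3-SAT is NP-complete (Cook-Levin); k-SAT for k>=3 reduces from 3-SAT.
(ii) is P: merge sort runs in O(n log n).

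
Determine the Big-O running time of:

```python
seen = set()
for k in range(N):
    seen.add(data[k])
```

Time complexity: O(n).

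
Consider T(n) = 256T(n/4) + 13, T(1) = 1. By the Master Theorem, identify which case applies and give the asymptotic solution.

a=256, b=4, f(n)=13.
log_4(256) = 4 > 0.
Since f(n) = O(n^0) is polynomially smaller than n^4, Case 1 applies.
T(n) = Theta(n^4).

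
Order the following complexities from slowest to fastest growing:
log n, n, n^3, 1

Ordered by growth rate: 1 < log n < n < n^3.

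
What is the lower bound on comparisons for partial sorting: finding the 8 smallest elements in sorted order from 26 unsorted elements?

Finding 8 smallest of 26 in sorted order: Omega(26) to identify the 8 smallest, plus Omega(8 log 8) to sort them. Total: Omega(n + k log k).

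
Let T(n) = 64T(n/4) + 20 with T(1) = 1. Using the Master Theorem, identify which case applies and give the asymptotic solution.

a=64, b=4, f(n)=20.
log_4(64) = 3 > 0.
Since f(n) = O(n^0) is polynomially smaller than n^3, Case 1 applies.
T(n) = Theta(n^3).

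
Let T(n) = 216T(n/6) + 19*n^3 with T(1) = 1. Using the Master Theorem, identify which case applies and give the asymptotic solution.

a=216, b=6, f(n)=19*n^3.
log_6(216) = 3, so n^(log_b(a)) = n^3.
f(n) = Theta(n^3), so Case 2 applies.
T(n) = Theta(n^3 log n).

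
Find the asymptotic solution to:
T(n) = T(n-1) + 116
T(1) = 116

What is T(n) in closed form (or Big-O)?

Unrolling: T(n) = T(n-1) + 116 = T(n-2) + 2*116 = ... = T(1) + (n-1)*116 = 116 + (n-1)*116 = 116n.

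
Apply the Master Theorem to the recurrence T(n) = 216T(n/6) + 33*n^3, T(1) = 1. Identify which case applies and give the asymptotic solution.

a=216, b=6, f(n)=33*n^3.
log_6(216) = 3, so n^(log_b(a)) = n^3.
f(n) = Theta(n^3), so Case 2 applies.
T(n) = Theta(n^3 log n).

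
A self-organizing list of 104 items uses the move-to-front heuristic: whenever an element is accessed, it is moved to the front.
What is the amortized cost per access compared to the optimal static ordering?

With potential Phi = number of inversions between the MTF list and the optimal static list (at most C(104,2)), each access has amortized cost at most 2 * (cost under optimal static ordering). This is the move-to-front 2-competitiveness result.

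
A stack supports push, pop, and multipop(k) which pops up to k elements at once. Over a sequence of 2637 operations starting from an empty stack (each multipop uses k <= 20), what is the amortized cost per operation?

Each element is pushed exactly once and popped at most once (whether by pop or as part of a multipop). So the total number of individual pops over the whole sequence is at most the number of pushes, which is at most 2637. Total work <= 2 * 2637, hence O(1) amortized per operation.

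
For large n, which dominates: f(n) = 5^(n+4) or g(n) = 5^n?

f(n) = 5^(n+4) and g(n) = 5^n are Theta of each other: 5^(n+4) = 5^4 * 5^n = Theta(5^n).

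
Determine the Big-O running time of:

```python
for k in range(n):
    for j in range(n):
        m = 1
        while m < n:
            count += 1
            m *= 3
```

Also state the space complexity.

Time complexity: O(n^2 log n).
Space complexity: O(1).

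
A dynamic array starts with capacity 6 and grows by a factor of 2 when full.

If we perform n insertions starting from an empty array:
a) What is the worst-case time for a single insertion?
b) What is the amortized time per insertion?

(a) Worst-case single insertion: O(n) -- when the array is full at capacity c, the resize copies all c elements, and c can be Theta(n).
(b) Resizes happen at sizes 6, 12, 24, ... Total copy cost for n insertions: 6 + 12 + ... = O(n) (geometric series with ratio 1/2). Amortized cost per insertion: O(n)/n = O(1).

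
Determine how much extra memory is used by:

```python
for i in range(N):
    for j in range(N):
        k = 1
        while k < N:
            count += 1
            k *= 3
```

Space complexity: O(1).
Only a constant amount of auxiliary storage is used; nothing grows with n.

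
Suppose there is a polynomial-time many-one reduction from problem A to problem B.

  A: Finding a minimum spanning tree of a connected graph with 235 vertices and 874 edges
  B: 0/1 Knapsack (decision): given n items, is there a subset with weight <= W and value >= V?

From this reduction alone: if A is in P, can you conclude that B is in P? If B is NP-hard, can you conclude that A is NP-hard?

A poly-time reduction A <=_p B transfers tractability DOWN (B easy => A easy) and hardness UP (A hard => B hard), not the reverse.
From A in P, the reduction alone does NOT give B in P: any problem in P trivially reduces to SAT, yet SAT is not known to be in P.
From B NP-hard, the reduction alone does NOT give A NP-hard: again, easy problems reduce to hard ones.
(Here in fact A is P and B is NP-complete.)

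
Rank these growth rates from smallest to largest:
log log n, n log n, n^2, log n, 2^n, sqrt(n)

Ordered by growth rate: log log n < log n < sqrt(n) < n log n < n^2 < 2^n.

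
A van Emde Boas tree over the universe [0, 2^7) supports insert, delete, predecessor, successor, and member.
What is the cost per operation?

vEB recursively partitions [0, 128) into sqrt(u) clusters of size sqrt(u). Each operation recurses into either one cluster or the summary, never both: T(u) = T(sqrt(u)) + O(1) => T(u) = O(log log u) = O(log 7). This is worst-case, not just amortized.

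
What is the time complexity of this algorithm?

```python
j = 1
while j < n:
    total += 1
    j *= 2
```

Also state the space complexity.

Time complexity: O(log n).
Space complexity: O(1).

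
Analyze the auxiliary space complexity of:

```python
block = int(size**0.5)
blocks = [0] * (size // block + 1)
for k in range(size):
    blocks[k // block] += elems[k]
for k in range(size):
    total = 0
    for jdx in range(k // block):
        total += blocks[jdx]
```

Space complexity: O(sqrt(n)).
Storage scales with sqrt(n).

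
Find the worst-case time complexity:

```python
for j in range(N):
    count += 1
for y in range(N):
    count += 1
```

Time complexity: O(n).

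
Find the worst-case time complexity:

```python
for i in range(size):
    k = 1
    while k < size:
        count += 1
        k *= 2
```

Time complexity: O(n log n).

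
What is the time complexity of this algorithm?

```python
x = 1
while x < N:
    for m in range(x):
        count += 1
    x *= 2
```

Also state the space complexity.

Time complexity: O(n).
Space complexity: O(1).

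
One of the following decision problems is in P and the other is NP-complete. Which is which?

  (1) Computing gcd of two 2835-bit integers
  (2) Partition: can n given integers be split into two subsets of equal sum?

(1) is P: the Euclidean algorithm runs in polynomial time in the bit-length.
(2) is NP-complete: Subset Sum reduces to it (one of Karp's 21 NP-complete problems).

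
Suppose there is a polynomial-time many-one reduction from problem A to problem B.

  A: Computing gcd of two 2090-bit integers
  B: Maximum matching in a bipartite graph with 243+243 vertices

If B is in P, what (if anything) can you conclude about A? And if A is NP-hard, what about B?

A poly-time reduction A <=_p B means any A-instance can be transformed to a B-instance in poly time.
If B is in P: compose the reduction with B's poly-time algorithm to solve A in poly time, so A is in P.
If A is NP-hard: every NP problem reduces to A, which reduces to B; composing reductions, every NP problem reduces to B, so B is NP-hard.
(Here in fact A is P and B is P.)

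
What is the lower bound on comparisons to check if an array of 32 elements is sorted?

To verify 32 elements are sorted, we must compare each consecutive pair. Skipping any pair allows an adversary to swap them. Therefore 31 comparisons are necessary and sufficient.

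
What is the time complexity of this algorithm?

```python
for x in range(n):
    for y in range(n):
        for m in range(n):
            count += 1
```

Time complexity: O(n^3).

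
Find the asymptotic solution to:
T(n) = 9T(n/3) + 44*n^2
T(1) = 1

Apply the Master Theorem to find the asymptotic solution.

a=9, b=3, f(n)=44*n^2. log_3(9) = 2. Case 2: T(n) = O(n^2 log n).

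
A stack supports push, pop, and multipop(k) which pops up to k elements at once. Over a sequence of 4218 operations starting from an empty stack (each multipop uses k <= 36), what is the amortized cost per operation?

Each element is pushed exactly once and popped at most once (whether by pop or as part of a multipop). So the total number of individual pops over the whole sequence is at most the number of pushes, which is at most 4218. Total work <= 2 * 4218, hence O(1) amortized per operation.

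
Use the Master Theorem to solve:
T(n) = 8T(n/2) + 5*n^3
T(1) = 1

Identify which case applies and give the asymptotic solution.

a=8, b=2, f(n)=5*n^3.
log_2(8) = 3, so n^(log_b(a)) = n^3.
f(n) = Theta(n^3), so Case 2 applies.
T(n) = Theta(n^3 log n).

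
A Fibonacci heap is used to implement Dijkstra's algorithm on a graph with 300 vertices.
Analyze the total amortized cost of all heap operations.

Dijkstra performs 300 insert, 300 extract-min, and at most E decrease-key operations. With Fibonacci heap: insert O(1) amortized, extract-min O(log n) amortized, decrease-key O(1) amortized. Total with n = 300: O(n * 1 + n * log n + E * 1) = O(n log n + E).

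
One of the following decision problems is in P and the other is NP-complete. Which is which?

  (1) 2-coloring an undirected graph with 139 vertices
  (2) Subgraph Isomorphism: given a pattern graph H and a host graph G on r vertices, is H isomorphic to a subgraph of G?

(1) is P: 2-coloring is bipartiteness testing via BFS, O(V+E).
(2) is NP-complete: generalizes Clique and Hamiltonian Path (pattern size is part of the input).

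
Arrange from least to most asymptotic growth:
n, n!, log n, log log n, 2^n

Ordered by growth rate: log log n < log n < n < 2^n < n!.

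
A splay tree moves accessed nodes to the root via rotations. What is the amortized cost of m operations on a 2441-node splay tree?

Using a potential function Phi = sum of log(size of subtree) for each node, each splay operation has amortized cost O(log n) where n = 2441. Bad individual operations (O(n)) are offset by decreased potential.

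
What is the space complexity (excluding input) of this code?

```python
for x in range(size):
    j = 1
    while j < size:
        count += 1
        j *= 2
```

Space complexity: O(1).
Only a constant amount of auxiliary storage is used; nothing grows with n.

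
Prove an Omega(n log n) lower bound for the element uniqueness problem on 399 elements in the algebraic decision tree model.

In the algebraic decision tree model, element uniqueness on 399 elements is equivalent to determining which cell of an arrangement of C(399,2) = 79401 hyperplanes x_i = x_j contains the input point. Ben-Or's theorem shows this requires Omega(n log n).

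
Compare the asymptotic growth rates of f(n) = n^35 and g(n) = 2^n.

g(n) = 2^n grows faster: any exponential with base > 1 dominates every polynomial.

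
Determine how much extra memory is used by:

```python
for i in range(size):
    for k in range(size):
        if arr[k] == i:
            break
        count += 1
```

Space complexity: O(1).
Only a constant amount of auxiliary storage is used; nothing grows with n.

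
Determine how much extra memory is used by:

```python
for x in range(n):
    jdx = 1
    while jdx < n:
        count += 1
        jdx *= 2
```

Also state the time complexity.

Space complexity: O(1).
Only a constant amount of auxiliary storage is used; nothing grows with n.
Time complexity: O(n log n).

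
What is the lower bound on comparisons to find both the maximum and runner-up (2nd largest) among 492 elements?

Lower bound: finding the max needs 492-1 comparisons. By an adversary weight-doubling argument, the maximum element must personally win at least ceil(log_2(492)) = 9 comparisons in any correct algorithm. The 2nd largest is among those 9 direct losers, and distinguishing it requires 9-1 more comparisons. Total >= 492-1 + 9-1 = 499. A balanced tournament achieves this bound exactly.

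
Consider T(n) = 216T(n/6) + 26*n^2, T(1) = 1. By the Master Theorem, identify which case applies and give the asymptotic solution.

a=216, b=6, f(n)=26*n^2.
log_6(216) = 3 > 2.
Since f(n) = O(n^2) is polynomially smaller than n^3, Case 1 applies.
T(n) = Theta(n^3).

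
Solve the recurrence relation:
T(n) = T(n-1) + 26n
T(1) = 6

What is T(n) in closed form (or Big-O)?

Unrolling: T(n) = 6 + 26*(2 + 3 + ... + n) = 6 + 26*(n(n+1)/2 - 1) = O(n^2).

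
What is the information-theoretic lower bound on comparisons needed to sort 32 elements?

There are 32! = 263130836933693530167218012160000000 possible orderings. Each comparison gives 1 bit. We need at least ceil(log_2(263130836933693530167218012160000000)) = 118 comparisons.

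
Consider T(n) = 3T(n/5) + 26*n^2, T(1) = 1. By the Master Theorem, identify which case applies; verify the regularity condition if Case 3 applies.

a=3, b=5, f(n)=26*n^2.
log_5(3) = 0.6826 < 2.
f(n) = Omega(n^(0.6826+epsilon)) for some epsilon > 0, so Case 3 is the candidate.
Regularity: a*f(n/b) = 3*26*(n/5)^2 = (3/25)*26*n^2 <= c*f(n) with c = 3/25 < 1. Satisfied.
Case 3: T(n) = Theta(n^2).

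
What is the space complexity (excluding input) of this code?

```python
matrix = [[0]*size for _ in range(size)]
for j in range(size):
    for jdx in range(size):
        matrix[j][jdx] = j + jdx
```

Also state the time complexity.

Space complexity: O(n^2).
A 2D structure of size n x n is allocated.
Time complexity: O(n^2).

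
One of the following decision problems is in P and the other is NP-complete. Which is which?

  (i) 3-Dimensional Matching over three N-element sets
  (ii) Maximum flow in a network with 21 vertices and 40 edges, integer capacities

(i) is NP-complete: one of Karp's 21 NP-complete problems.
(ii) is P: Edmonds-Karp / push-relabel run in polynomial time.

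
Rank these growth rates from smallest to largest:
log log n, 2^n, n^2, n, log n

Ordered by growth rate: log log n < log n < n < n^2 < 2^n.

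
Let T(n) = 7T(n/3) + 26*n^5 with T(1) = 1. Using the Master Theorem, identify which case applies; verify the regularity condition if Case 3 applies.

a=7, b=3, f(n)=26*n^5.
log_3(7) = 1.771 < 5.
f(n) = Omega(n^(1.771+epsilon)) for some epsilon > 0, so Case 3 is the candidate.
Regularity: a*f(n/b) = 7*26*(n/3)^5 = (7/243)*26*n^5 <= c*f(n) with c = 7/243 < 1. Satisfied.
Case 3: T(n) = Theta(n^5).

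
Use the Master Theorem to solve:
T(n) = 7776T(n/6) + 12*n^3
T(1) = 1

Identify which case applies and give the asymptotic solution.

a=7776, b=6, f(n)=12*n^3.
log_6(7776) = 5 > 3.
Since f(n) = O(n^3) is polynomially smaller than n^5, Case 1 applies.
T(n) = Theta(n^5).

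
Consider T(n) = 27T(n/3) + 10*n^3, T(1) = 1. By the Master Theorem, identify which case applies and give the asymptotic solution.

a=27, b=3, f(n)=10*n^3.
log_3(27) = 3, so n^(log_b(a)) = n^3.
f(n) = Theta(n^3), so Case 2 applies.
T(n) = Theta(n^3 log n).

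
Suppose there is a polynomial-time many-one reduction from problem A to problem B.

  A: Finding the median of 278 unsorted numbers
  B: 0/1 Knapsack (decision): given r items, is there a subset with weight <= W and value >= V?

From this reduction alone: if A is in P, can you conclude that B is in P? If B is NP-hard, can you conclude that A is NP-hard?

A poly-time reduction A <=_p B transfers tractability DOWN (B easy => A easy) and hardness UP (A hard => B hard), not the reverse.
From A in P, the reduction alone does NOT give B in P: any problem in P trivially reduces to SAT, yet SAT is not known to be in P.
From B NP-hard, the reduction alone does NOT give A NP-hard: again, easy problems reduce to hard ones.
(Here in fact A is P and B is NP-complete.)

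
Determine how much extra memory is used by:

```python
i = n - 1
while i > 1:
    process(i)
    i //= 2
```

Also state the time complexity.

Space complexity: O(1).
Only a constant amount of auxiliary storage is used; nothing grows with n.
Time complexity: O(log n).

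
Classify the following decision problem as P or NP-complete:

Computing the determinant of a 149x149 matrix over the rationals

This problem is in P: Gaussian elimination runs in O(n^3).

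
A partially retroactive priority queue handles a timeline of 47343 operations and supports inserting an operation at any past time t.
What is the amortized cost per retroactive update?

Partially retroactive priority queues (Demaine-Iacono-Langerman) allow updates at past times with queries only at the present. With a balanced BST over the m = 47343 timeline events tracking bridges, each retroactive insert or delete is O(log m) amortized.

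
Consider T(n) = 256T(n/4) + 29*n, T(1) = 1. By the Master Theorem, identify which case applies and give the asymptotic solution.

a=256, b=4, f(n)=29*n.
log_4(256) = 4 > 1.
Since f(n) = O(n^1) is polynomially smaller than n^4, Case 1 applies.
T(n) = Theta(n^4).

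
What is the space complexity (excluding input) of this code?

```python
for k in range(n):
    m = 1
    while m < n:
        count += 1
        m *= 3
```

Space complexity: O(1).
Only a constant amount of auxiliary storage is used; nothing grows with n.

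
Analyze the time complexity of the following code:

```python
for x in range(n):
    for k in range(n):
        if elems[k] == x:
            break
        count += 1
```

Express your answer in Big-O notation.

Time complexity: O(n^2).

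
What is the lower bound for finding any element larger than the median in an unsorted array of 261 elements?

To find an element larger than the median of 261 elements, we must see Omega(n) elements. Without seeing enough elements, an adversary can make any unseen element the median.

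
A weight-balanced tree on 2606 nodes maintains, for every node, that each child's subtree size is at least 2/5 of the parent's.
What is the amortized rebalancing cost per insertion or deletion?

With balance ratio 2/5, tree height is O(log_{5/2}(2606)) = O(log n). A rebalance at a node of size s costs O(s) but requires Omega(s) updates in that subtree to retrigger. Summed over the O(log n) ancestors of the touched leaf, amortized rebalancing is O(log n).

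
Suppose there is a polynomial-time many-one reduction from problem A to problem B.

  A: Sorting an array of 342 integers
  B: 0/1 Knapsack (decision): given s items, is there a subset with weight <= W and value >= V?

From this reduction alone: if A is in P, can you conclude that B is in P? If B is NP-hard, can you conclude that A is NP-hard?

A poly-time reduction A <=_p B transfers tractability DOWN (B easy => A easy) and hardness UP (A hard => B hard), not the reverse.
From A in P, the reduction alone does NOT give B in P: any problem in P trivially reduces to SAT, yet SAT is not known to be in P.
From B NP-hard, the reduction alone does NOT give A NP-hard: again, easy problems reduce to hard ones.
(Here in fact A is P and B is NP-complete.)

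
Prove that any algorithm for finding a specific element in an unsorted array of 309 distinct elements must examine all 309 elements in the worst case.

Adversary argument: if the algorithm examines fewer than 309 elements, the adversary places the target in an unexamined position. The algorithm cannot distinguish 'not present' from 'in unexamined position'.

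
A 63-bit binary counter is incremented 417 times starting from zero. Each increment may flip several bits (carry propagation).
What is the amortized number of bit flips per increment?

Bit i flips on every 2^i-th increment, so over 417 increments bit i flips floor(417/2^i) times. Summing over i: total flips < 2 * 417. Amortized: < 2 = O(1) per increment.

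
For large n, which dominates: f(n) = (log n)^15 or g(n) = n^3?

g(n) = n^3 grows faster: any positive polynomial dominates any polylog.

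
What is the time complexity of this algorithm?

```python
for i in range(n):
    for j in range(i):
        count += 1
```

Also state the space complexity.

Time complexity: O(n^2).
Space complexity: O(1).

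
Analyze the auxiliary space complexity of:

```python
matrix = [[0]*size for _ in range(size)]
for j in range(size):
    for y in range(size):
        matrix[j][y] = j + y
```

Space complexity: O(n^2).
A 2D structure of size n x n is allocated.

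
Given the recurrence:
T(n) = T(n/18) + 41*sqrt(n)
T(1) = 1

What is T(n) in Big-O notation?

Each level contributes sqrt(n/18^k). Geometric series with ratio 1/sqrt(18) < 1 sums to O(sqrt(n)).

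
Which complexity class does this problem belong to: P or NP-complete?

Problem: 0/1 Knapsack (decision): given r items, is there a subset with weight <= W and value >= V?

This problem is NP-complete: reduces from Subset Sum.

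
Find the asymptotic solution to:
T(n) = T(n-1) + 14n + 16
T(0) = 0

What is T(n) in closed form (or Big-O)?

Dominant term in sum is 14*sum(i, i=1..n) = 14*n*(n+1)/2 = O(n^2).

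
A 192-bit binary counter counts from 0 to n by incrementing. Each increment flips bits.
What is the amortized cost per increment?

Bit i flips every 2^i increments. Total flips over n increments: sum_{i=0}^{192} n/2^i < 2n. Amortized cost: 2n/n = O(1).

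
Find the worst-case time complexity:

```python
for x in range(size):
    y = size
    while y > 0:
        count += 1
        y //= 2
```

Time complexity: O(n log n).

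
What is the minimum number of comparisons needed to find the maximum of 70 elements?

Finding the maximum requires 69 comparisons. Each comparison eliminates exactly one candidate. With 70 candidates, we need 69 eliminations.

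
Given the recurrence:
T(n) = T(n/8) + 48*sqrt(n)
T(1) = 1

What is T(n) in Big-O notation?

Each level contributes sqrt(n/8^k). Geometric series with ratio 1/sqrt(8) < 1 sums to O(sqrt(n)).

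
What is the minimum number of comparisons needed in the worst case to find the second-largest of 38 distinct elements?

Lower bound: finding the max needs 38-1 comparisons. By the adversary weight-doubling argument, the max must personally win >= ceil(log_2(38)) = 6 comparisons; the 2nd-largest is among those 6 losers, needing 6-1 more comparisons. Total >= 38-1 + 6-1 = 42. A balanced knockout tournament achieves this.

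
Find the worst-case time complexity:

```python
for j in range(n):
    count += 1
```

Time complexity: O(n).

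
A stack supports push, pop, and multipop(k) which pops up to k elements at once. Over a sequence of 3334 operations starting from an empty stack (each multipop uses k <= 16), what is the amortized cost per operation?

Each element is pushed exactly once and popped at most once (whether by pop or as part of a multipop). So the total number of individual pops over the whole sequence is at most the number of pushes, which is at most 3334. Total work <= 2 * 3334, hence O(1) amortized per operation.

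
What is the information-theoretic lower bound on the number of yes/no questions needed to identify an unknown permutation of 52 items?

There are 52! = 80658175170943878571660636856403766975289505440883277824000000000000 permutations. Each yes/no question gives at most 1 bit, so at least ceil(log_2(80658175170943878571660636856403766975289505440883277824000000000000)) = 226 questions are needed.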